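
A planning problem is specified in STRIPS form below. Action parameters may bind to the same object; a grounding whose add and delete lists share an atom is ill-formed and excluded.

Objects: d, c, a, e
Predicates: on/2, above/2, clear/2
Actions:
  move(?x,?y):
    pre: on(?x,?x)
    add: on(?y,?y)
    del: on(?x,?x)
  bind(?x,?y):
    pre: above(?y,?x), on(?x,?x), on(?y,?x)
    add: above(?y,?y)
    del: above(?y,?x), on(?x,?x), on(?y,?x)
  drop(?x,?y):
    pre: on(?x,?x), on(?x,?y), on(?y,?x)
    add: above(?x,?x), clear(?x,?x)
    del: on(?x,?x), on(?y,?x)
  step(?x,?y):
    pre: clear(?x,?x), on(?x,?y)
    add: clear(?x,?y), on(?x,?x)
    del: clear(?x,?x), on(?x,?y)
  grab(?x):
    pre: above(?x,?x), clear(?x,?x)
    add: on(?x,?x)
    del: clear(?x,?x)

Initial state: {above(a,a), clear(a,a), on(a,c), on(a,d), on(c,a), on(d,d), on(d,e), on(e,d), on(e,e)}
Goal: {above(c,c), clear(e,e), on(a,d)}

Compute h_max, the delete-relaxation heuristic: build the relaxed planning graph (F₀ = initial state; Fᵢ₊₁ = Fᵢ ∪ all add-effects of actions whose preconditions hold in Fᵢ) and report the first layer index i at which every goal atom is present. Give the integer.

F0 = init (9 atoms)
F1 = F0 ∪ {above(d,d), above(e,e), clear(a,c), clear(a,d), clear(d,d), clear(e,e), on(a,a), on(c,c)}  (17 atoms)
F2 = F1 ∪ {above(c,c), clear(c,c), clear(d,e), clear(e,d)}  (21 atoms)
goal ⊆ F2  ⇒  h_max = 2

2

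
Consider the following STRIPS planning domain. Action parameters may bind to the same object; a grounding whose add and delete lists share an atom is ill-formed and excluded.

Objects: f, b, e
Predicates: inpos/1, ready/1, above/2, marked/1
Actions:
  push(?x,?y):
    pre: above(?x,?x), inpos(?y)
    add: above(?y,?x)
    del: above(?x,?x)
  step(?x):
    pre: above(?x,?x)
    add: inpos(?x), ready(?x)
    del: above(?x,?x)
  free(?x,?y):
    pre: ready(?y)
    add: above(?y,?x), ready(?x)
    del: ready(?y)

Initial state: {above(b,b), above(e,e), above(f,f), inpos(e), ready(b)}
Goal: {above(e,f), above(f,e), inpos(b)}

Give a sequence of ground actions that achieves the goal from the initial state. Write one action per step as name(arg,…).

1. push(f,e)  →  {above(b,b), above(e,e), above(e,f), inpos(e), ready(b)}
2. step(b)  →  {above(e,e), above(e,f), inpos(b), inpos(e), ready(b)}
3. free(f,b)  →  {above(b,f), above(e,e), above(e,f), inpos(b), inpos(e), ready(f)}
4. free(e,f)  →  {above(b,f), above(e,e), above(e,f), above(f,e), inpos(b), inpos(e), ready(e)}

push(f,e); step(b); free(f,b); free(e,f)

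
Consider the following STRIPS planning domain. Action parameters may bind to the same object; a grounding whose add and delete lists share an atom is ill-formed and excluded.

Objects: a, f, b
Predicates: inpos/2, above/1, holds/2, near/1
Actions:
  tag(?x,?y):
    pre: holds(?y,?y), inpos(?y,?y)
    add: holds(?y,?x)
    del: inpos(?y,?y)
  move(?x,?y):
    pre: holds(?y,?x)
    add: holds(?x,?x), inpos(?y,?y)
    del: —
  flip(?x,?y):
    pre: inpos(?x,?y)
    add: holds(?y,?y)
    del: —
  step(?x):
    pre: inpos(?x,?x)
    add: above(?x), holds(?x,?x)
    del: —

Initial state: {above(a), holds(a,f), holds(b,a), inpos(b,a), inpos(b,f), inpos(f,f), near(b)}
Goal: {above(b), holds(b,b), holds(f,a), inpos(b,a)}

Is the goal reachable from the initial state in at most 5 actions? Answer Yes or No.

1. move(a,b)  →  {above(a), holds(a,a), holds(a,f), holds(b,a), inpos(b,a), inpos(b,b), inpos(b,f), inpos(f,f), near(b)}
2. move(f,a)  →  {above(a), holds(a,a), holds(a,f), holds(b,a), holds(f,f), inpos(a,a), inpos(b,a), inpos(b,b), inpos(b,f), inpos(f,f), near(b)}
3. tag(a,f)  →  {above(a), holds(a,a), holds(a,f), holds(b,a), holds(f,a), holds(f,f), inpos(a,a), inpos(b,a), inpos(b,b), inpos(b,f), near(b)}
4. step(b)  →  {above(a), above(b), holds(a,a), holds(a,f), holds(b,a), holds(b,b), holds(f,a), holds(f,f), inpos(a,a), inpos(b,a), inpos(b,b), inpos(b,f), near(b)}
optimal plan length = 4; 4 ≤ 5

Yes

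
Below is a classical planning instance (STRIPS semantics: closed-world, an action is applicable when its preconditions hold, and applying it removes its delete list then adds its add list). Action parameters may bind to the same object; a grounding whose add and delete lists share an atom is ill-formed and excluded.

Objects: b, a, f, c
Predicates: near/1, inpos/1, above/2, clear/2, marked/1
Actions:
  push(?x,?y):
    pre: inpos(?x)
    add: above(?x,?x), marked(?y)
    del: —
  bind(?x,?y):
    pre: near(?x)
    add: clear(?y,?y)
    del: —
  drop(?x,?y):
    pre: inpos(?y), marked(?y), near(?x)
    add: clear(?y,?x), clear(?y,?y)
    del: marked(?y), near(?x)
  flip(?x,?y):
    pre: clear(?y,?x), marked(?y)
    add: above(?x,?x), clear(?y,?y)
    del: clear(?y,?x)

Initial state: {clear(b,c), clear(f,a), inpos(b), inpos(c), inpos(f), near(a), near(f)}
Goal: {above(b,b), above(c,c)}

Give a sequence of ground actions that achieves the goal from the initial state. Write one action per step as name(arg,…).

push(b,b); push(c,b)

1. push(b,b)  →  {above(b,b), clear(b,c), clear(f,a), inpos(b), inpos(c), inpos(f), marked(b), near(a), near(f)}
2. push(c,b)  →  {above(b,b), above(c,c), clear(b,c), clear(f,a), inpos(b), inpos(c), inpos(f), marked(b), near(a), near(f)}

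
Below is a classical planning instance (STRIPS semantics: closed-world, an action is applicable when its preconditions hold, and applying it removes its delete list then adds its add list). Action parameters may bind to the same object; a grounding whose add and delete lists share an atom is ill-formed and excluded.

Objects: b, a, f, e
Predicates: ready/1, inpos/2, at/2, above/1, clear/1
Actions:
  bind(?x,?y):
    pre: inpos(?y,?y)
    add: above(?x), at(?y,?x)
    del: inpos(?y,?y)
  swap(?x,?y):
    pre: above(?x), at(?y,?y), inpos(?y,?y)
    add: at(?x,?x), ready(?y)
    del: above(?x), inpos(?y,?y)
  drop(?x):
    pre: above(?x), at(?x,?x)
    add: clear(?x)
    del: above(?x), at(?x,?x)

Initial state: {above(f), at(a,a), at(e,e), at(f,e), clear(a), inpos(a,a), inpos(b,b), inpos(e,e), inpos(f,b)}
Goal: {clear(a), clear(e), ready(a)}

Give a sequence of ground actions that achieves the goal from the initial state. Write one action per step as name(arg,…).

bind(e,b); swap(f,a); drop(e)

1. bind(e,b)  →  {above(e), above(f), at(a,a), at(b,e), at(e,e), at(f,e), clear(a), inpos(a,a), inpos(e,e), inpos(f,b)}
2. swap(f,a)  →  {above(e), at(a,a), at(b,e), at(e,e), at(f,e), at(f,f), clear(a), inpos(e,e), inpos(f,b), ready(a)}
3. drop(e)  →  {at(a,a), at(b,e), at(f,e), at(f,f), clear(a), clear(e), inpos(e,e), inpos(f,b), ready(a)}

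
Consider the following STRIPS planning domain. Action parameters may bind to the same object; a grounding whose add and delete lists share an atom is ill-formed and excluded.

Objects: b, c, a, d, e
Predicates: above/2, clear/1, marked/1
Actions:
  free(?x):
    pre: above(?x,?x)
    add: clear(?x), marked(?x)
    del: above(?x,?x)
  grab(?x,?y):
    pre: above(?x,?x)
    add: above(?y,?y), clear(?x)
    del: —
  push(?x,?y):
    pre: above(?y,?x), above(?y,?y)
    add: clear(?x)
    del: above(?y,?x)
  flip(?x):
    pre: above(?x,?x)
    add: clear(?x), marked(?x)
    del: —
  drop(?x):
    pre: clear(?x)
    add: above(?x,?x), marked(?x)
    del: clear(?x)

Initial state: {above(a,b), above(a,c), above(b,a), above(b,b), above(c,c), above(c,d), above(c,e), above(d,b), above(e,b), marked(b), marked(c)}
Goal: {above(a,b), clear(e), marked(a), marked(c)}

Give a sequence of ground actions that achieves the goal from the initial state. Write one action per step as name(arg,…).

grab(b,a); free(a); push(e,c)

1. grab(b,a)  →  {above(a,a), above(a,b), above(a,c), above(b,a), above(b,b), above(c,c), above(c,d), above(c,e), above(d,b), above(e,b), clear(b), marked(b), marked(c)}
2. free(a)  →  {above(a,b), above(a,c), above(b,a), above(b,b), above(c,c), above(c,d), above(c,e), above(d,b), above(e,b), clear(a), clear(b), marked(a), marked(b), marked(c)}
3. push(e,c)  →  {above(a,b), above(a,c), above(b,a), above(b,b), above(c,c), above(c,d), above(d,b), above(e,b), clear(a), clear(b), clear(e), marked(a), marked(b), marked(c)}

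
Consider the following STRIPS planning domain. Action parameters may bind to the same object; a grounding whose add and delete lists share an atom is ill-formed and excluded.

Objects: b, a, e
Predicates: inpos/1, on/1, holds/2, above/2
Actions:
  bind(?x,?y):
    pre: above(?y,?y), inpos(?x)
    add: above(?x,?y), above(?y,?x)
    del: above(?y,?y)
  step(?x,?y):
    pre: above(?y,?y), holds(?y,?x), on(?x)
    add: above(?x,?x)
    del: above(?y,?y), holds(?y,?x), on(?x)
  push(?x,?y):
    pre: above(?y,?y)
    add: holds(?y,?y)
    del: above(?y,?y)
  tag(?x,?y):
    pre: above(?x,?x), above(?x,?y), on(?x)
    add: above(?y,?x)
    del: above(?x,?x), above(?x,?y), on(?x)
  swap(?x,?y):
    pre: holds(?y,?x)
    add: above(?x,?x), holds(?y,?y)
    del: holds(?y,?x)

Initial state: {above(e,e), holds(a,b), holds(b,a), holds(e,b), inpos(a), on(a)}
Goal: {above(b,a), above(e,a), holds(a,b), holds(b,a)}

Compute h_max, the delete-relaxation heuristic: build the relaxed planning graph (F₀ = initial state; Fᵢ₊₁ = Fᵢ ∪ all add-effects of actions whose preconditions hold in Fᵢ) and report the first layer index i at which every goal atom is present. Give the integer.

2

F0 = init (6 atoms)
F1 = F0 ∪ {above(a,a), above(a,e), above(b,b), above(e,a), holds(a,a), holds(b,b), holds(e,e)}  (13 atoms)
F2 = F1 ∪ {above(a,b), above(b,a)}  (15 atoms)
goal ⊆ F2  ⇒  h_max = 2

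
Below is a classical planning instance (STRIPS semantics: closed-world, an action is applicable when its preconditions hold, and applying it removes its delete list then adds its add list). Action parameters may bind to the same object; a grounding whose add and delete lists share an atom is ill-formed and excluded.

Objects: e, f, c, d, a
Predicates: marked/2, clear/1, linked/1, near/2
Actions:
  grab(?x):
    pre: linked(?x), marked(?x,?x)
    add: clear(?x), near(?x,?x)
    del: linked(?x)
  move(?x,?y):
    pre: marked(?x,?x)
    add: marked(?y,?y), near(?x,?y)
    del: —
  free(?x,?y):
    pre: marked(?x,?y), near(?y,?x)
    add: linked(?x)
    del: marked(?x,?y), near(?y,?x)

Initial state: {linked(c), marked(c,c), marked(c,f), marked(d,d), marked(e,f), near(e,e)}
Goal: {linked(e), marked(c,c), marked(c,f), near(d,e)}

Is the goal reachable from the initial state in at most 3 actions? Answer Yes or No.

Yes

1. move(d,e)  →  {linked(c), marked(c,c), marked(c,f), marked(d,d), marked(e,e), marked(e,f), near(d,e), near(e,e)}
2. free(e,e)  →  {linked(c), linked(e), marked(c,c), marked(c,f), marked(d,d), marked(e,f), near(d,e)}
optimal plan length = 2; 2 ≤ 3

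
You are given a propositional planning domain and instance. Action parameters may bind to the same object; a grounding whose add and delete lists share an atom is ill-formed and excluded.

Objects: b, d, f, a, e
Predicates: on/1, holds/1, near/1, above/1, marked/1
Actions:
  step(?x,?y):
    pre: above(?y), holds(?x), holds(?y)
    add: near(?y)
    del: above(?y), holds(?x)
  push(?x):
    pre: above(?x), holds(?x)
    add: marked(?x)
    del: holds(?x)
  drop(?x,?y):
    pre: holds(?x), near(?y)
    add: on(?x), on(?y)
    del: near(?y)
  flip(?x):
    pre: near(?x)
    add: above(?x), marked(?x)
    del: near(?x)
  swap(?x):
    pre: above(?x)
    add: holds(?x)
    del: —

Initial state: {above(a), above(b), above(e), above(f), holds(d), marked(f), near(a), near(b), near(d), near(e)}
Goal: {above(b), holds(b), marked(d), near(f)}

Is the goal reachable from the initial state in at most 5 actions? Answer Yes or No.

1. flip(d)  →  {above(a), above(b), above(d), above(e), above(f), holds(d), marked(d), marked(f), near(a), near(b), near(e)}
2. swap(b)  →  {above(a), above(b), above(d), above(e), above(f), holds(b), holds(d), marked(d), marked(f), near(a), near(b), near(e)}
3. swap(f)  →  {above(a), above(b), above(d), above(e), above(f), holds(b), holds(d), holds(f), marked(d), marked(f), near(a), near(b), near(e)}
4. step(d,f)  →  {above(a), above(b), above(d), above(e), holds(b), holds(f), marked(d), marked(f), near(a), near(b), near(e), near(f)}
optimal plan length = 4; 4 ≤ 5

Yes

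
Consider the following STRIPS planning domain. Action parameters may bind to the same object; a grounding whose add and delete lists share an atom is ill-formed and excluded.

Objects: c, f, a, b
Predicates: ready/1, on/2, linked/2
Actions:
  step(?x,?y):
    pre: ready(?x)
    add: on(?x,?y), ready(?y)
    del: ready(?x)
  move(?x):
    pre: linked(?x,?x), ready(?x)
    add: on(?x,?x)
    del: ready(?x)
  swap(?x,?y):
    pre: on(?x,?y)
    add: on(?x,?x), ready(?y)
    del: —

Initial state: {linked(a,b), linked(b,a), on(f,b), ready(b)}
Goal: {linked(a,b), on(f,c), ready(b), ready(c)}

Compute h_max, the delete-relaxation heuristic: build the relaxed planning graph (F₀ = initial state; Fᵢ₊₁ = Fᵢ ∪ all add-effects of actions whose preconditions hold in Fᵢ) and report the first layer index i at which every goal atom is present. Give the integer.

2

F0 = init (4 atoms)
F1 = F0 ∪ {on(b,a), on(b,c), on(b,f), on(f,f), ready(a), ready(c), ready(f)}  (11 atoms)
F2 = F1 ∪ {on(a,b), on(a,c), on(a,f), on(b,b), on(c,a), on(c,b), on(c,f), on(f,a), on(f,c)}  (20 atoms)
goal ⊆ F2  ⇒  h_max = 2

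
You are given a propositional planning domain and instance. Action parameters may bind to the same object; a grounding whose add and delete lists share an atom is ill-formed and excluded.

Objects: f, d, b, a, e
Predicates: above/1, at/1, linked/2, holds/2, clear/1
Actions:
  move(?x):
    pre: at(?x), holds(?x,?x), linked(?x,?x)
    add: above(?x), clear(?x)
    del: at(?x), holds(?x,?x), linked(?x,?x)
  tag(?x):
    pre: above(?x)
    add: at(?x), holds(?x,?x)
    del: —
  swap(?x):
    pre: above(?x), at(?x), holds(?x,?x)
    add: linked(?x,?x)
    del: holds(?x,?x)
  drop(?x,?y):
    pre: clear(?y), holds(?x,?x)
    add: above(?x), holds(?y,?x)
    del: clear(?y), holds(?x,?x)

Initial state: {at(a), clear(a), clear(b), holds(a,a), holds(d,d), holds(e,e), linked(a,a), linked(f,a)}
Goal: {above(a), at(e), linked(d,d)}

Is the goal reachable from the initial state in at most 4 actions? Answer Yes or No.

No

1. move(a)  →  {above(a), clear(a), clear(b), holds(d,d), holds(e,e), linked(f,a)}
2. drop(d,b)  →  {above(a), above(d), clear(a), holds(b,d), holds(e,e), linked(f,a)}
3. tag(d)  →  {above(a), above(d), at(d), clear(a), holds(b,d), holds(d,d), holds(e,e), linked(f,a)}
4. swap(d)  →  {above(a), above(d), at(d), clear(a), holds(b,d), holds(e,e), linked(d,d), linked(f,a)}
5. drop(e,a)  →  {above(a), above(d), above(e), at(d), holds(a,e), holds(b,d), linked(d,d), linked(f,a)}
6. tag(e)  →  {above(a), above(d), above(e), at(d), at(e), holds(a,e), holds(b,d), holds(e,e), linked(d,d), linked(f,a)}
optimal plan length = 6; 6 > 4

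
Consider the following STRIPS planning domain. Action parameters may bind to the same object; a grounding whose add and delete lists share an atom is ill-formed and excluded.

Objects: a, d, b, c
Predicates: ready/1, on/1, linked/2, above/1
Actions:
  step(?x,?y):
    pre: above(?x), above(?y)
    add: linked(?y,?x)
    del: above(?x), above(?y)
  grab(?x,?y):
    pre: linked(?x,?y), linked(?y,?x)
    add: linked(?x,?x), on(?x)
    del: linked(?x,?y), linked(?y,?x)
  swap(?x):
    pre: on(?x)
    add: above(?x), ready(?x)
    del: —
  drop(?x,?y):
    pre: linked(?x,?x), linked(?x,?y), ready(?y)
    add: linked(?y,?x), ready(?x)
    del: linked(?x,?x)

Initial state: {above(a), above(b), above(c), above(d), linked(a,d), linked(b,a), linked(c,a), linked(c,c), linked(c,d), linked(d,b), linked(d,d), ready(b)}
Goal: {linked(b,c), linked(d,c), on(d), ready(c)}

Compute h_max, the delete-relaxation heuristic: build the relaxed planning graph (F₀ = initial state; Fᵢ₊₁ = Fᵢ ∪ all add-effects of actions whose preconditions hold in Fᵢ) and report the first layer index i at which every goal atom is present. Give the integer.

F0 = init (12 atoms)
F1 = F0 ∪ {linked(a,a), linked(a,b), linked(a,c), linked(b,b), linked(b,c), linked(b,d), linked(c,b), linked(d,a), linked(d,c), ready(d)}  (22 atoms)
F2 = F1 ∪ {on(a), on(b), on(c), on(d), ready(a), ready(c)}  (28 atoms)
goal ⊆ F2  ⇒  h_max = 2

2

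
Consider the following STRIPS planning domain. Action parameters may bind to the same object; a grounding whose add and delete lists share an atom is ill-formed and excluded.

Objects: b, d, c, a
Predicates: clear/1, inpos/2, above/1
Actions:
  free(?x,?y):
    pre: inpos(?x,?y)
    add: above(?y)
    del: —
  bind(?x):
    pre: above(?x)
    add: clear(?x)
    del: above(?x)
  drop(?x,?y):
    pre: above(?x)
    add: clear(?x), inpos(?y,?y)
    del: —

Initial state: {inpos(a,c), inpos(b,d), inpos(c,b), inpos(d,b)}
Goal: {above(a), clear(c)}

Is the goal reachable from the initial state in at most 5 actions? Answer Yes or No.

1. free(a,c)  →  {above(c), inpos(a,c), inpos(b,d), inpos(c,b), inpos(d,b)}
2. drop(c,a)  →  {above(c), clear(c), inpos(a,a), inpos(a,c), inpos(b,d), inpos(c,b), inpos(d,b)}
3. free(a,a)  →  {above(a), above(c), clear(c), inpos(a,a), inpos(a,c), inpos(b,d), inpos(c,b), inpos(d,b)}
optimal plan length = 3; 3 ≤ 5

Yes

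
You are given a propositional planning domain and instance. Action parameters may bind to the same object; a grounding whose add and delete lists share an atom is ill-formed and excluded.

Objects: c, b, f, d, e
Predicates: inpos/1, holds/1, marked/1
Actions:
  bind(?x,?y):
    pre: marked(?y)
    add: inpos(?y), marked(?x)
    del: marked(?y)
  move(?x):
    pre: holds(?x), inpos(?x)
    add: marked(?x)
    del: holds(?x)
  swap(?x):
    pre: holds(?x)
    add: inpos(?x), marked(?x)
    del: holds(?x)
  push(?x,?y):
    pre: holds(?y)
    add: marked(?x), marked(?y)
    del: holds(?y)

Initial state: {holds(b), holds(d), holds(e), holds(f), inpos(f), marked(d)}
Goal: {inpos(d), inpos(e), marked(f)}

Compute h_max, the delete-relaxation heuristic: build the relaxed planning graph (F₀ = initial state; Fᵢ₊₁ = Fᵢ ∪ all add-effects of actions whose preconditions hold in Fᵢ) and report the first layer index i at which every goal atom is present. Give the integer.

1

F0 = init (6 atoms)
F1 = F0 ∪ {inpos(b), inpos(d), inpos(e), marked(b), marked(c), marked(e), marked(f)}  (13 atoms)
goal ⊆ F1  ⇒  h_max = 1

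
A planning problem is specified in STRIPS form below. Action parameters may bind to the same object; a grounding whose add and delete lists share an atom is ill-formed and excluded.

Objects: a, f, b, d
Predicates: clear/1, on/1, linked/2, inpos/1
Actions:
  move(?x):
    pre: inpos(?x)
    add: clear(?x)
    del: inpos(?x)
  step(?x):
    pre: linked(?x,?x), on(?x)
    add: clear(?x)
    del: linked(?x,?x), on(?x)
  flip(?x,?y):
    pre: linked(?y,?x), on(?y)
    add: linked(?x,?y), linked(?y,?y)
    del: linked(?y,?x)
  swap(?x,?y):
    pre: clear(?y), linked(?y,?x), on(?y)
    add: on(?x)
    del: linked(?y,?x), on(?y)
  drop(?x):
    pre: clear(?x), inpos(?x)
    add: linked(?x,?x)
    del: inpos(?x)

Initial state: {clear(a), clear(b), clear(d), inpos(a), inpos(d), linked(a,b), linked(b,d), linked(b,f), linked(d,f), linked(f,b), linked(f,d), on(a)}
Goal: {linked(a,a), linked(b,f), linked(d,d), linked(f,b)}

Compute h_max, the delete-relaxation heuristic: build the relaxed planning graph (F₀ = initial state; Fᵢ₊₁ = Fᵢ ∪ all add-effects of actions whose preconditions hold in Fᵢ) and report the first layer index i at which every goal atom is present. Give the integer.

F0 = init (12 atoms)
F1 = F0 ∪ {linked(a,a), linked(b,a), linked(d,d), on(b)}  (16 atoms)
goal ⊆ F1  ⇒  h_max = 1

1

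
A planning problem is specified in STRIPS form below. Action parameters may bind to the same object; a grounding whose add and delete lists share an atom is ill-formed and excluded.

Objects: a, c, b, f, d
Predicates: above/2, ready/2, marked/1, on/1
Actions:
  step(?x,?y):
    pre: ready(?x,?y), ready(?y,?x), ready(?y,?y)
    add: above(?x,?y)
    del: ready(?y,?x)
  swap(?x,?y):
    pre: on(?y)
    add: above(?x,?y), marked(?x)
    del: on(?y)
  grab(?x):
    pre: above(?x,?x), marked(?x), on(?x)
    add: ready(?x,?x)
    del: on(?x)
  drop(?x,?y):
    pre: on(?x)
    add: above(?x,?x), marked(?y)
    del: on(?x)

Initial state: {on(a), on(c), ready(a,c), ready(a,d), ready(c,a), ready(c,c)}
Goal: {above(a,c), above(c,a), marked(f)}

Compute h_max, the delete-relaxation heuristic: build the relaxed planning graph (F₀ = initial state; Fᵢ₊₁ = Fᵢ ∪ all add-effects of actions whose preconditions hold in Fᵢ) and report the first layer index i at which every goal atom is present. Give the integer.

F0 = init (6 atoms)
F1 = F0 ∪ {above(a,a), above(a,c), above(b,a), above(b,c), above(c,a), above(c,c), above(d,a), above(d,c), above(f,a), above(f,c), marked(a), marked(b), marked(c), marked(d), marked(f)}  (21 atoms)
goal ⊆ F1  ⇒  h_max = 1

1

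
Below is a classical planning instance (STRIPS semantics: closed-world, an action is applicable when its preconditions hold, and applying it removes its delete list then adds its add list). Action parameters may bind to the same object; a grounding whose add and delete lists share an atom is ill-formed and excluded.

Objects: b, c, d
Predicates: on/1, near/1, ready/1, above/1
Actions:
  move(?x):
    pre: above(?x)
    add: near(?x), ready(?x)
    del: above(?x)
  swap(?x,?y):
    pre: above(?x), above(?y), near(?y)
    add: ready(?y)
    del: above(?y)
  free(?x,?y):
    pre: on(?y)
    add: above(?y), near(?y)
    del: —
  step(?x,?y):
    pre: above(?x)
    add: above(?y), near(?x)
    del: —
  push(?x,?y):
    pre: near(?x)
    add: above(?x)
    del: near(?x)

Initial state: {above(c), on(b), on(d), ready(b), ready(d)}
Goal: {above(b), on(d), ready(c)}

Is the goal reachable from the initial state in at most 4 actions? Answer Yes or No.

Yes

1. move(c)  →  {near(c), on(b), on(d), ready(b), ready(c), ready(d)}
2. free(b,b)  →  {above(b), near(b), near(c), on(b), on(d), ready(b), ready(c), ready(d)}
optimal plan length = 2; 2 ≤ 4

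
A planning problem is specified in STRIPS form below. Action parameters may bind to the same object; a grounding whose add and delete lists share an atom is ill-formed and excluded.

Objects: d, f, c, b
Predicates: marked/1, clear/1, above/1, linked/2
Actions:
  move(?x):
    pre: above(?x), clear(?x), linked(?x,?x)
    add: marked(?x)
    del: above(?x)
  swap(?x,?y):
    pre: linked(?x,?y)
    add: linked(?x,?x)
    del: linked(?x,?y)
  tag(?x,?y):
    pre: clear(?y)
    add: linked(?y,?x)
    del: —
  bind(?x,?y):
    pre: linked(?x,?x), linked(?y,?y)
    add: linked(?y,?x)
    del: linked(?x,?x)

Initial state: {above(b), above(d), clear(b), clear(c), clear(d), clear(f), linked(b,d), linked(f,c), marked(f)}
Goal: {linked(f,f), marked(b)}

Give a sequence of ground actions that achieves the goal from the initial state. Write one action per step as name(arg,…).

1. swap(f,c)  →  {above(b), above(d), clear(b), clear(c), clear(d), clear(f), linked(b,d), linked(f,f), marked(f)}
2. swap(b,d)  →  {above(b), above(d), clear(b), clear(c), clear(d), clear(f), linked(b,b), linked(f,f), marked(f)}
3. move(b)  →  {above(d), clear(b), clear(c), clear(d), clear(f), linked(b,b), linked(f,f), marked(b), marked(f)}

swap(f,c); swap(b,d); move(b)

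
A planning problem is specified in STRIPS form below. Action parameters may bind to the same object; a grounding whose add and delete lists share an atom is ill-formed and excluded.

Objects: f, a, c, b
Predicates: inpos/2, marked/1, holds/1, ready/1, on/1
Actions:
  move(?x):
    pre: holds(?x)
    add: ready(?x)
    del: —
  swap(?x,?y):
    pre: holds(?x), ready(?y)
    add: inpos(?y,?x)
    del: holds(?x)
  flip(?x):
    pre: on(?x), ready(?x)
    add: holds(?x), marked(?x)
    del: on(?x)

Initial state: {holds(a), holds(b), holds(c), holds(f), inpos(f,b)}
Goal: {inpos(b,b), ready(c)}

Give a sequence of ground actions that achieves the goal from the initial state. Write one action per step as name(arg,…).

move(c); move(b); swap(b,b)

1. move(c)  →  {holds(a), holds(b), holds(c), holds(f), inpos(f,b), ready(c)}
2. move(b)  →  {holds(a), holds(b), holds(c), holds(f), inpos(f,b), ready(b), ready(c)}
3. swap(b,b)  →  {holds(a), holds(c), holds(f), inpos(b,b), inpos(f,b), ready(b), ready(c)}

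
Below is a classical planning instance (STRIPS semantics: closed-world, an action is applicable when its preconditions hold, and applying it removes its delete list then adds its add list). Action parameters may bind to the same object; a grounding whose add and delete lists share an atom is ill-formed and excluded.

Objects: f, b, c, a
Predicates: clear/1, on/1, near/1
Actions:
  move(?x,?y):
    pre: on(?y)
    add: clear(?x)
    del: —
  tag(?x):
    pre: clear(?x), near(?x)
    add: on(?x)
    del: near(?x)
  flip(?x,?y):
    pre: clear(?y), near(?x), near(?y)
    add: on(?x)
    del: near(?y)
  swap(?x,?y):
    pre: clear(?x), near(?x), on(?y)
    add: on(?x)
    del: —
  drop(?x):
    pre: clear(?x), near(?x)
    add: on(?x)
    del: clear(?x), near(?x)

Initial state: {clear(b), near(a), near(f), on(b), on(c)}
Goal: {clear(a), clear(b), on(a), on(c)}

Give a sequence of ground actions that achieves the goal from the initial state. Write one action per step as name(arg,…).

1. move(a,b)  →  {clear(a), clear(b), near(a), near(f), on(b), on(c)}
2. tag(a)  →  {clear(a), clear(b), near(f), on(a), on(b), on(c)}

move(a,b); tag(a)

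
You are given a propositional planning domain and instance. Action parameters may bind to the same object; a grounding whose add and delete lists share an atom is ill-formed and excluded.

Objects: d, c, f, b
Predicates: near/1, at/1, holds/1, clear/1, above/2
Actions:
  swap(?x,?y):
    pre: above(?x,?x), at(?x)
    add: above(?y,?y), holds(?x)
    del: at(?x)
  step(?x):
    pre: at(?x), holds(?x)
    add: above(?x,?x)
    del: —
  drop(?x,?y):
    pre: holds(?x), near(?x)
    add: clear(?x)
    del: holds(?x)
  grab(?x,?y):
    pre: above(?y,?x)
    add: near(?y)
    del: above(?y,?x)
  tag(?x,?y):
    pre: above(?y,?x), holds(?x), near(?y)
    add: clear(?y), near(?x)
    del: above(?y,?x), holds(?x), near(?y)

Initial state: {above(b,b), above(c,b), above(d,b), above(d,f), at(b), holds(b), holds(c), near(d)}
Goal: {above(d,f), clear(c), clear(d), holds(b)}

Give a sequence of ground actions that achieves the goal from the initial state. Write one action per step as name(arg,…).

1. grab(b,c)  →  {above(b,b), above(d,b), above(d,f), at(b), holds(b), holds(c), near(c), near(d)}
2. drop(c,d)  →  {above(b,b), above(d,b), above(d,f), at(b), clear(c), holds(b), near(c), near(d)}
3. tag(b,d)  →  {above(b,b), above(d,f), at(b), clear(c), clear(d), near(b), near(c)}
4. swap(b,d)  →  {above(b,b), above(d,d), above(d,f), clear(c), clear(d), holds(b), near(b), near(c)}

grab(b,c); drop(c,d); tag(b,d); swap(b,d)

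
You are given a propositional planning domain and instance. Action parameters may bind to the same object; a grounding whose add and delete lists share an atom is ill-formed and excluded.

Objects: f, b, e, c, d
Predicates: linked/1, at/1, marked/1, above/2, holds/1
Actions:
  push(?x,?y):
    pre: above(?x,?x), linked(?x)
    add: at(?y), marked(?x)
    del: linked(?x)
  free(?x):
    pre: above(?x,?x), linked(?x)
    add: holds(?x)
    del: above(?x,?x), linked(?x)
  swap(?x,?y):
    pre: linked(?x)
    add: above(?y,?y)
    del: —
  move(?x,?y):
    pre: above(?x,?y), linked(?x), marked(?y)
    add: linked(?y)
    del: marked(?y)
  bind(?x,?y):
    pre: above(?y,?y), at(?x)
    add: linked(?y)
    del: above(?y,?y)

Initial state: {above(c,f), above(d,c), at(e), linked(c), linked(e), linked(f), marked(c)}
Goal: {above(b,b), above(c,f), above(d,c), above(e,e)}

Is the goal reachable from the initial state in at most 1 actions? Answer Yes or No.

1. swap(f,b)  →  {above(b,b), above(c,f), above(d,c), at(e), linked(c), linked(e), linked(f), marked(c)}
2. swap(f,e)  →  {above(b,b), above(c,f), above(d,c), above(e,e), at(e), linked(c), linked(e), linked(f), marked(c)}
optimal plan length = 2; 2 > 1

No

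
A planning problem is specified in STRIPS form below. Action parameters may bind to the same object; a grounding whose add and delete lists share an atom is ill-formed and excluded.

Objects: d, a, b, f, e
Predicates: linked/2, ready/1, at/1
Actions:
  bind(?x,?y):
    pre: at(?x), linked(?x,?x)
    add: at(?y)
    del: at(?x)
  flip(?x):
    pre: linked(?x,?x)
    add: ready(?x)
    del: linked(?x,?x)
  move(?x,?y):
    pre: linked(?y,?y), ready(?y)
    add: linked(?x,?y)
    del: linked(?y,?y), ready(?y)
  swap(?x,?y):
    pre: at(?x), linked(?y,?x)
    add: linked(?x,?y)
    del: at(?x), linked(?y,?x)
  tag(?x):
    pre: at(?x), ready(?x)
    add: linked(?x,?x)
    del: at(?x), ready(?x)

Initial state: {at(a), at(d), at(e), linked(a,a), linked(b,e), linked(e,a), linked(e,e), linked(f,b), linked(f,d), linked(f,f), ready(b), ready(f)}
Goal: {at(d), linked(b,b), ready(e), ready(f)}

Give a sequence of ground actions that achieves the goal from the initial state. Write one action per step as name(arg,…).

1. bind(a,b)  →  {at(b), at(d), at(e), linked(a,a), linked(b,e), linked(e,a), linked(e,e), linked(f,b), linked(f,d), linked(f,f), ready(b), ready(f)}
2. flip(e)  →  {at(b), at(d), at(e), linked(a,a), linked(b,e), linked(e,a), linked(f,b), linked(f,d), linked(f,f), ready(b), ready(e), ready(f)}
3. tag(b)  →  {at(d), at(e), linked(a,a), linked(b,b), linked(b,e), linked(e,a), linked(f,b), linked(f,d), linked(f,f), ready(e), ready(f)}

bind(a,b); flip(e); tag(b)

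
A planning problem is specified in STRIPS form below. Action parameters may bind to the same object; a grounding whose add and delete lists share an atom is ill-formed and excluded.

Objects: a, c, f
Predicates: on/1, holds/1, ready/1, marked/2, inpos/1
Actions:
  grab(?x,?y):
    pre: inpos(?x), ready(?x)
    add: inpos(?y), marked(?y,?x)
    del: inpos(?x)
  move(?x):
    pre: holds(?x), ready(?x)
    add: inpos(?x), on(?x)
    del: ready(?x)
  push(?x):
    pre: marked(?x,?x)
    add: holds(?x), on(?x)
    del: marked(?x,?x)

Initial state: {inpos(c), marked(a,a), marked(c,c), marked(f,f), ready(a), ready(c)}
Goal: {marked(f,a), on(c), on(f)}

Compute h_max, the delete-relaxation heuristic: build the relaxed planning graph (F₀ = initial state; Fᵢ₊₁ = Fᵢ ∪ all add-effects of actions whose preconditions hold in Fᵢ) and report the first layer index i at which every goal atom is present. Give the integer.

2

F0 = init (6 atoms)
F1 = F0 ∪ {holds(a), holds(c), holds(f), inpos(a), inpos(f), marked(a,c), marked(f,c), on(a), on(c), on(f)}  (16 atoms)
F2 = F1 ∪ {marked(c,a), marked(f,a)}  (18 atoms)
goal ⊆ F2  ⇒  h_max = 2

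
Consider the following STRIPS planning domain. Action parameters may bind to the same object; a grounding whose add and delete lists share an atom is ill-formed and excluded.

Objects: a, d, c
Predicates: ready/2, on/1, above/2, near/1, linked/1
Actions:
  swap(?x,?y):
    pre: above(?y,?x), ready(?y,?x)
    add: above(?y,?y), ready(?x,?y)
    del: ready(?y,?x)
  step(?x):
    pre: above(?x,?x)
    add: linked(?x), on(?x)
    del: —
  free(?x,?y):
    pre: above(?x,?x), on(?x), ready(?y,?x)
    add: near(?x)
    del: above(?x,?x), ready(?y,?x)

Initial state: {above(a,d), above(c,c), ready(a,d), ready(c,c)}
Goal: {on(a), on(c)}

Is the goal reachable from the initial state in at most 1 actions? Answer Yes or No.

No

1. swap(d,a)  →  {above(a,a), above(a,d), above(c,c), ready(c,c), ready(d,a)}
2. step(a)  →  {above(a,a), above(a,d), above(c,c), linked(a), on(a), ready(c,c), ready(d,a)}
3. step(c)  →  {above(a,a), above(a,d), above(c,c), linked(a), linked(c), on(a), on(c), ready(c,c), ready(d,a)}
optimal plan length = 3; 3 > 1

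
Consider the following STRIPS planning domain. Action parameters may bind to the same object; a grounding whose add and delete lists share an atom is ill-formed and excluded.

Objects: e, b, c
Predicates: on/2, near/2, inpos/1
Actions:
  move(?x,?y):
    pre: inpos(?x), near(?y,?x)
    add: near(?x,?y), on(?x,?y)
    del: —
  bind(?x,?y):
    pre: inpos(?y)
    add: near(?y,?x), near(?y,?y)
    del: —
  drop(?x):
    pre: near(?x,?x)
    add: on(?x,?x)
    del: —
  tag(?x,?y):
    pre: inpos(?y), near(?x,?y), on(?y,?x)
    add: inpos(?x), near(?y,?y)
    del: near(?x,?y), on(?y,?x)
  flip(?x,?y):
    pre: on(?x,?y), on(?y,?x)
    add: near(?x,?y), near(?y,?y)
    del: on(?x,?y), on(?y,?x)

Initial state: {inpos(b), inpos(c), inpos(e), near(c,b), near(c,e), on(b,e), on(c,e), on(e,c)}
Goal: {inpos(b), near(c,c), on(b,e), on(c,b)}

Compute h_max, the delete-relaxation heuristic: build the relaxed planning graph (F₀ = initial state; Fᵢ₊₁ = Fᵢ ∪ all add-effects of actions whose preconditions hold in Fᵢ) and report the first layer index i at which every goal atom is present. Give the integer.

2

F0 = init (8 atoms)
F1 = F0 ∪ {near(b,b), near(b,c), near(b,e), near(c,c), near(e,b), near(e,c), near(e,e), on(b,c)}  (16 atoms)
F2 = F1 ∪ {on(b,b), on(c,b), on(c,c), on(e,b), on(e,e)}  (21 atoms)
goal ⊆ F2  ⇒  h_max = 2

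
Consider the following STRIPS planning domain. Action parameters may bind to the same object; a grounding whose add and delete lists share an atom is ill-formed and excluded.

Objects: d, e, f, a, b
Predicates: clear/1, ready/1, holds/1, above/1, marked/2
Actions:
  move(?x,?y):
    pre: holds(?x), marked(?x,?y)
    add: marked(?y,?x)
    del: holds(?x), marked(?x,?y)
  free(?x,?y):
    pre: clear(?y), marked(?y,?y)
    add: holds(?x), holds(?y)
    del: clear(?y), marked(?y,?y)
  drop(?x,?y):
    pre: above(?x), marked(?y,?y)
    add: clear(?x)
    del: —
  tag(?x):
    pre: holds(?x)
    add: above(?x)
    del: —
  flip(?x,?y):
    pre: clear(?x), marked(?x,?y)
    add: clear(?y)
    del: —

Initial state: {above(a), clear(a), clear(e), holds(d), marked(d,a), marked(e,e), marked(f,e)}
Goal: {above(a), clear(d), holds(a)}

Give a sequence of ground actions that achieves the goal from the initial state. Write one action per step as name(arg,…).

move(d,a); free(a,e); flip(a,d)

1. move(d,a)  →  {above(a), clear(a), clear(e), marked(a,d), marked(e,e), marked(f,e)}
2. free(a,e)  →  {above(a), clear(a), holds(a), holds(e), marked(a,d), marked(f,e)}
3. flip(a,d)  →  {above(a), clear(a), clear(d), holds(a), holds(e), marked(a,d), marked(f,e)}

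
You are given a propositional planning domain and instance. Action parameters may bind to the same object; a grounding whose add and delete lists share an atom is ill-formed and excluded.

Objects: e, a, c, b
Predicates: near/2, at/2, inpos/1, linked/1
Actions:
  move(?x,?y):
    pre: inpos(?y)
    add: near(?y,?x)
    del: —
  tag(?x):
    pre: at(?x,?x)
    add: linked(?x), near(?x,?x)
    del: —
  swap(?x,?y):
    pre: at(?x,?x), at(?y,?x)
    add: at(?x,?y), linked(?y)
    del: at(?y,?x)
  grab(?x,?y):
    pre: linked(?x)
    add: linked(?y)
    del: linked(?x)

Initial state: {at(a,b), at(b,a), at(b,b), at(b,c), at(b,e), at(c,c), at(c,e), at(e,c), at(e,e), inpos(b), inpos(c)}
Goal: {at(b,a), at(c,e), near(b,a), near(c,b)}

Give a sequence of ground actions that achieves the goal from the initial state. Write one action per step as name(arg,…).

move(a,b); move(b,c)

1. move(a,b)  →  {at(a,b), at(b,a), at(b,b), at(b,c), at(b,e), at(c,c), at(c,e), at(e,c), at(e,e), inpos(b), inpos(c), near(b,a)}
2. move(b,c)  →  {at(a,b), at(b,a), at(b,b), at(b,c), at(b,e), at(c,c), at(c,e), at(e,c), at(e,e), inpos(b), inpos(c), near(b,a), near(c,b)}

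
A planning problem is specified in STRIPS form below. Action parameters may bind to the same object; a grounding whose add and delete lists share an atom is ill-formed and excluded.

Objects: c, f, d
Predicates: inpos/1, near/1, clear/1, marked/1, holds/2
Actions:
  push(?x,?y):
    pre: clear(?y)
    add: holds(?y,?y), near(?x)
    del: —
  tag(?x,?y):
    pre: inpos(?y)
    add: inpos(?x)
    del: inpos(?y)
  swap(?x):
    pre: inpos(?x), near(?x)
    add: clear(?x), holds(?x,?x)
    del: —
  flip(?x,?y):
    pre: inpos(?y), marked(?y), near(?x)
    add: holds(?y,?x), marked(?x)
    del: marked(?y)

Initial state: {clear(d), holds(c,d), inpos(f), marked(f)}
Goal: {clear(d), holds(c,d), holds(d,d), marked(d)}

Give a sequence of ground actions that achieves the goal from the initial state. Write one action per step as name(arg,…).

push(d,d); flip(d,f)

1. push(d,d)  →  {clear(d), holds(c,d), holds(d,d), inpos(f), marked(f), near(d)}
2. flip(d,f)  →  {clear(d), holds(c,d), holds(d,d), holds(f,d), inpos(f), marked(d), near(d)}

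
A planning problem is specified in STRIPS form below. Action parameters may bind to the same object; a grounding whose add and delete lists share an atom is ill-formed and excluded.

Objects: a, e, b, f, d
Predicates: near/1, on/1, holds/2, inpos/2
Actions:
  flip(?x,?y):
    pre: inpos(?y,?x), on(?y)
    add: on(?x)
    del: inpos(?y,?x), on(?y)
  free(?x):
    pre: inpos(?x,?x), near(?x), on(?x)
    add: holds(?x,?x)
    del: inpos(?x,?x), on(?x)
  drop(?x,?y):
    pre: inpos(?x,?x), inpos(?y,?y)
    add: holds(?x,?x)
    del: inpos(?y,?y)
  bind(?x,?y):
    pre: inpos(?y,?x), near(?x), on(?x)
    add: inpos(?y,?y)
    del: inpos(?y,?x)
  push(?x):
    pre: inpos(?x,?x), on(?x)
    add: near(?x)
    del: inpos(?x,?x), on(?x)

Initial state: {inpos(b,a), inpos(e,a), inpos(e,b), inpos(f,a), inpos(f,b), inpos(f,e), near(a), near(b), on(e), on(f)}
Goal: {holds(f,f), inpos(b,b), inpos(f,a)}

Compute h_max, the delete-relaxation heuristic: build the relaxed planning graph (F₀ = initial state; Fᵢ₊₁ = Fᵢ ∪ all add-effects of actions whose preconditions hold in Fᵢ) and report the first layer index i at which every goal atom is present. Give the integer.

F0 = init (10 atoms)
F1 = F0 ∪ {on(a), on(b)}  (12 atoms)
F2 = F1 ∪ {inpos(b,b), inpos(e,e), inpos(f,f)}  (15 atoms)
F3 = F2 ∪ {holds(b,b), holds(e,e), holds(f,f), near(e), near(f)}  (20 atoms)
goal ⊆ F3  ⇒  h_max = 3

3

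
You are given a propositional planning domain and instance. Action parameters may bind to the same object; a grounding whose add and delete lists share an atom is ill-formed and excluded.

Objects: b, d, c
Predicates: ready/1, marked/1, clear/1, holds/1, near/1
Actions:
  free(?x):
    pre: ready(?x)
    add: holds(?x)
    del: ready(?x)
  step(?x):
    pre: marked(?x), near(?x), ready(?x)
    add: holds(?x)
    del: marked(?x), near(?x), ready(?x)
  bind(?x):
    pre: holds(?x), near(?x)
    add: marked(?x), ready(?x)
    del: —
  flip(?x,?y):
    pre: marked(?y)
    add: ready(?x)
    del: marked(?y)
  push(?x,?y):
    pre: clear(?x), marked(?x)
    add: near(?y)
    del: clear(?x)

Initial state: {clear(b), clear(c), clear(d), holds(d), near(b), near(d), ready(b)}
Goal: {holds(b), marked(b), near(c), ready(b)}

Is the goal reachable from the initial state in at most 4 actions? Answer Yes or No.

1. free(b)  →  {clear(b), clear(c), clear(d), holds(b), holds(d), near(b), near(d)}
2. bind(b)  →  {clear(b), clear(c), clear(d), holds(b), holds(d), marked(b), near(b), near(d), ready(b)}
3. push(b,c)  →  {clear(c), clear(d), holds(b), holds(d), marked(b), near(b), near(c), near(d), ready(b)}
optimal plan length = 3; 3 ≤ 4

Yes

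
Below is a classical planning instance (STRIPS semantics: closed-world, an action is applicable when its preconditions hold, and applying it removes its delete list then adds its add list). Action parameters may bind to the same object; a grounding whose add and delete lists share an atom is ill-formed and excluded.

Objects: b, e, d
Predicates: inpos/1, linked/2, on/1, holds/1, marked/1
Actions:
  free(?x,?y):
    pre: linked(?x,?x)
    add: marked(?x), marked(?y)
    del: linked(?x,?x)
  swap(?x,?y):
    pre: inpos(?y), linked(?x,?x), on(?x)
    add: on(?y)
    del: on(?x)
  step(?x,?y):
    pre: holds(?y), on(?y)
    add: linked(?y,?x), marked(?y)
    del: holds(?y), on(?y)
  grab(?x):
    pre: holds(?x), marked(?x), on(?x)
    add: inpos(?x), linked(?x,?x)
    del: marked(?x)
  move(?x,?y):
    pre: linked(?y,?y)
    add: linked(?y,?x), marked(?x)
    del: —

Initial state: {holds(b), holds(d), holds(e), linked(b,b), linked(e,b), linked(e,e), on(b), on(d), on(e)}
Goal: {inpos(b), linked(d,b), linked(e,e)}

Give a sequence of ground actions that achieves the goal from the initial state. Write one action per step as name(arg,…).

free(b,b); step(b,d); grab(b)

1. free(b,b)  →  {holds(b), holds(d), holds(e), linked(e,b), linked(e,e), marked(b), on(b), on(d), on(e)}
2. step(b,d)  →  {holds(b), holds(e), linked(d,b), linked(e,b), linked(e,e), marked(b), marked(d), on(b), on(e)}
3. grab(b)  →  {holds(b), holds(e), inpos(b), linked(b,b), linked(d,b), linked(e,b), linked(e,e), marked(d), on(b), on(e)}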